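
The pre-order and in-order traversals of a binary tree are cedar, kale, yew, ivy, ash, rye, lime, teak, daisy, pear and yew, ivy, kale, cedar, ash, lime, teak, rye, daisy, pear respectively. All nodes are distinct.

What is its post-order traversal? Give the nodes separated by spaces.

ivy yew kale teak lime pear daisy rye ash cedar

The first element of pre-order is the root; it splits in-order into left and right subtrees.
Root cedar: left subtree has 3 nodes {yew, ivy, kale}, right has 6 {ash, lime, teak, rye, daisy, pear}.
  Root kale: left subtree has 2 nodes {yew, ivy}, right has 0 { }.
    Root yew: left subtree has 0 nodes { }, right has 1 {ivy}.
  Root ash: left subtree has 0 nodes { }, right has 5 {lime, teak, rye, daisy, pear}.
    Root rye: left subtree has 2 nodes {lime, teak}, right has 2 {daisy, pear}.
      Root lime: left subtree has 0 nodes { }, right has 1 {teak}.
      Root daisy: left subtree has 0 nodes { }, right has 1 {pear}.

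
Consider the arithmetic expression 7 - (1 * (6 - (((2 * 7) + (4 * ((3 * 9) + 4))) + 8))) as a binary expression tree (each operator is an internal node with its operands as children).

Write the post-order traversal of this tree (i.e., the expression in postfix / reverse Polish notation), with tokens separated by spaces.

Post-order on an expression tree gives postfix notation: for each operator, emit left operand, right operand, then the operator.

7 1 6 2 7 * 4 3 9 * 4 + * + 8 + - * -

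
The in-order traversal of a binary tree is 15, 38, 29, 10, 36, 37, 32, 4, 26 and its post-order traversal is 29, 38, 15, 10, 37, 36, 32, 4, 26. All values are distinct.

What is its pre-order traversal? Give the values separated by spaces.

The last element of post-order is the root; it splits in-order into left and right subtrees.
Root 26: left subtree has 8 nodes {15, 38, 29, 10, 36, 37, 32, 4}, right has 0 { }.
  Root 4: left subtree has 7 nodes {15, 38, 29, 10, 36, 37, 32}, right has 0 { }.
    Root 32: left subtree has 6 nodes {15, 38, 29, 10, 36, 37}, right has 0 { }.
      Root 36: left subtree has 4 nodes {15, 38, 29, 10}, right has 1 {37}.
        Root 10: left subtree has 3 nodes {15, 38, 29}, right has 0 { }.
          Root 15: left subtree has 0 nodes { }, right has 2 {38, 29}.
            Root 38: left subtree has 0 nodes { }, right has 1 {29}.

26 4 32 36 10 15 38 29 37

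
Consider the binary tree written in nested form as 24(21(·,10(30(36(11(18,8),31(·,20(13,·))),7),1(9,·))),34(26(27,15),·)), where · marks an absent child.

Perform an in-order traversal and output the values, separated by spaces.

21 18 11 8 36 31 13 20 30 7 10 9 1 24 27 26 15 34

In-order visits the left subtree, then the node, then the right subtree.
At 24: go left to 21.
  At 21: no left child.
  Visit 21.
  At 21: go right to 10.
    At 10: go left to 30.
      At 30: go left to 36.
        At 36: go left to 11.
          At 11: go left to 18.
            18 is a leaf — visit 18.
          Visit 11.
          At 11: go right to 8.
            8 is a leaf — visit 8.
        Visit 36.
        At 36: go right to 31.
          At 31: no left child.
          Visit 31.
          At 31: go right to 20.
            At 20: go left to 13.
              13 is a leaf — visit 13.
            Visit 20.
            At 20: no right child.
      Visit 30.
      At 30: go right to 7.
        7 is a leaf — visit 7.
    Visit 10.
    At 10: go right to 1.
      At 1: go left to 9.
        9 is a leaf — visit 9.
      Visit 1.
      At 1: no right child.
Visit 24.
At 24: go right to 34.
  At 34: go left to 26.
    At 26: go left to 27.
      27 is a leaf — visit 27.
    Visit 26.
    At 26: go right to 15.
      15 is a leaf — visit 15.
  Visit 34.
  At 34: no right child.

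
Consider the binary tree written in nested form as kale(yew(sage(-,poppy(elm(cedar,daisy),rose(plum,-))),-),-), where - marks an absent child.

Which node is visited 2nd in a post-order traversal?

Post-order visits the left subtree, then the right subtree, then the node.
At kale: go left to yew.
  At yew: go left to sage.
    At sage: no left child.
    At sage: go right to poppy.
      At poppy: go left to elm.
        At elm: go left to cedar.
          cedar is a leaf — visit cedar.
        At elm: go right to daisy.
          daisy is a leaf — visit daisy.
        Visit elm.
      At poppy: go right to rose.
        At rose: go left to plum.
          plum is a leaf — visit plum.
        At rose: no right child.
        Visit rose.
      Visit poppy.
    Visit sage.
  At yew: no right child.
  Visit yew.
At kale: no right child.
Visit kale.
Full post-order sequence: cedar, daisy, elm, plum, rose, poppy, sage, yew, kale.

daisy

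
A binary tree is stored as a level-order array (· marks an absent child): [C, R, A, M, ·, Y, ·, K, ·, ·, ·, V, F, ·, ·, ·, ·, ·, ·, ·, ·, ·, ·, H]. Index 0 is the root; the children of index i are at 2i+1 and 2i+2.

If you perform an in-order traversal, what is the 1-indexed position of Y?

7

In-order visits the left subtree, then the node, then the right subtree.
At C: go left to R.
  At R: go left to M.
    At M: go left to K.
      K is a leaf — visit K.
    Visit M.
    At M: no right child.
  Visit R.
  At R: no right child.
Visit C.
At C: go right to A.
  At A: go left to Y.
    At Y: go left to V.
      At V: go left to H.
        H is a leaf — visit H.
      Visit V.
      At V: no right child.
    Visit Y.
    At Y: go right to F.
      F is a leaf — visit F.
  Visit A.
  At A: no right child.
Full in-order sequence: K, M, R, C, H, V, Y, F, A.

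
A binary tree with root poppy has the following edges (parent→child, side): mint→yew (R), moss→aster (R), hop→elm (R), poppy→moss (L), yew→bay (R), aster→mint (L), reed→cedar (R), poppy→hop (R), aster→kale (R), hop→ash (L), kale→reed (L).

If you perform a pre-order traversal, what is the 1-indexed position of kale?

7

Pre-order visits the node, then its left subtree, then its right subtree.
Visit poppy.
At poppy: go left to moss.
  Visit moss.
  At moss: no left child.
  At moss: go right to aster.
    Visit aster.
    At aster: go left to mint.
      Visit mint.
      At mint: no left child.
      At mint: go right to yew.
        Visit yew.
        At yew: no left child.
        At yew: go right to bay.
          bay is a leaf — visit bay.
    At aster: go right to kale.
      Visit kale.
      At kale: go left to reed.
        Visit reed.
        At reed: no left child.
        At reed: go right to cedar.
          cedar is a leaf — visit cedar.
      At kale: no right child.
At poppy: go right to hop.
  Visit hop.
  At hop: go left to ash.
    ash is a leaf — visit ash.
  At hop: go right to elm.
    elm is a leaf — visit elm.
Full pre-order sequence: poppy, moss, aster, mint, yew, bay, kale, reed, cedar, hop, ash, elm.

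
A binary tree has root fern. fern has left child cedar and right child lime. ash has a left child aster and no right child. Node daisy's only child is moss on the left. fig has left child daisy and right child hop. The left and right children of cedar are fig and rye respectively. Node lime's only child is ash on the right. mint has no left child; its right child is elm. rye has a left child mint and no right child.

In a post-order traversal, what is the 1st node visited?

Post-order visits the left subtree, then the right subtree, then the node.
At fern: go left to cedar.
  At cedar: go left to fig.
    At fig: go left to daisy.
      At daisy: go left to moss.
        moss is a leaf — visit moss.
      At daisy: no right child.
      Visit daisy.
    At fig: go right to hop.
      hop is a leaf — visit hop.
    Visit fig.
  At cedar: go right to rye.
    At rye: go left to mint.
      At mint: no left child.
      At mint: go right to elm.
        elm is a leaf — visit elm.
      Visit mint.
    At rye: no right child.
    Visit rye.
  Visit cedar.
At fern: go right to lime.
  At lime: no left child.
  At lime: go right to ash.
    At ash: go left to aster.
      aster is a leaf — visit aster.
    At ash: no right child.
    Visit ash.
  Visit lime.
Visit fern.
Full post-order sequence: moss, daisy, hop, fig, elm, mint, rye, cedar, aster, ash, lime, fern.

moss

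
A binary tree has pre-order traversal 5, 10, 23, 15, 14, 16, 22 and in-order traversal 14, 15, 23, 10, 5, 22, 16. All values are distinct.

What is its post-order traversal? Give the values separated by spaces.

14 15 23 10 22 16 5

The first element of pre-order is the root; it splits in-order into left and right subtrees.
Root 5: left subtree has 4 nodes {14, 15, 23, 10}, right has 2 {22, 16}.
  Root 10: left subtree has 3 nodes {14, 15, 23}, right has 0 { }.
    Root 23: left subtree has 2 nodes {14, 15}, right has 0 { }.
      Root 15: left subtree has 1 node {14}, right has 0 { }.
  Root 16: left subtree has 1 node {22}, right has 0 { }.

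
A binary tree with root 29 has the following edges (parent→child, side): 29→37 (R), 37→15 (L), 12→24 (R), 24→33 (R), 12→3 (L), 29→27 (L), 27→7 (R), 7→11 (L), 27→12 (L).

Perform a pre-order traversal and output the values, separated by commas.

29, 27, 12, 3, 24, 33, 7, 11, 37, 15

Pre-order visits the node, then its left subtree, then its right subtree.
Visit 29.
At 29: go left to 27.
  Visit 27.
  At 27: go left to 12.
    Visit 12.
    At 12: go left to 3.
      3 is a leaf — visit 3.
    At 12: go right to 24.
      Visit 24.
      At 24: no left child.
      At 24: go right to 33.
        33 is a leaf — visit 33.
  At 27: go right to 7.
    Visit 7.
    At 7: go left to 11.
      11 is a leaf — visit 11.
    At 7: no right child.
At 29: go right to 37.
  Visit 37.
  At 37: go left to 15.
    15 is a leaf — visit 15.
  At 37: no right child.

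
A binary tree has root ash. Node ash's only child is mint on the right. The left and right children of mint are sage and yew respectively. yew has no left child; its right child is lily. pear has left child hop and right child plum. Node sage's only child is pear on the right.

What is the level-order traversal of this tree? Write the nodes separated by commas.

ash, mint, sage, yew, pear, lily, hop, plum

Level-order visits nodes level by level from the root, left to right within each level.
Level 0: ash
Level 1: mint
Level 2: sage, yew
Level 3: pear, lily
Level 4: hop, plum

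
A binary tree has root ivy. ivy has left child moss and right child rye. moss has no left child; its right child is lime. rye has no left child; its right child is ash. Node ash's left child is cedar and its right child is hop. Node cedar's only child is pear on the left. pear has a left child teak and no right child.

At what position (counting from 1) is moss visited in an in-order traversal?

1

In-order visits the left subtree, then the node, then the right subtree.
At ivy: go left to moss.
  At moss: no left child.
  Visit moss.
  At moss: go right to lime.
    lime is a leaf — visit lime.
Visit ivy.
At ivy: go right to rye.
  At rye: no left child.
  Visit rye.
  At rye: go right to ash.
    At ash: go left to cedar.
      At cedar: go left to pear.
        At pear: go left to teak.
          teak is a leaf — visit teak.
        Visit pear.
        At pear: no right child.
      Visit cedar.
      At cedar: no right child.
    Visit ash.
    At ash: go right to hop.
      hop is a leaf — visit hop.
Full in-order sequence: moss, lime, ivy, rye, teak, pear, cedar, ash, hop.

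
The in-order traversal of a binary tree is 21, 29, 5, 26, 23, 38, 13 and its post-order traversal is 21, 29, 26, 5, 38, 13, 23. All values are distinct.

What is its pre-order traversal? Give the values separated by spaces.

The last element of post-order is the root; it splits in-order into left and right subtrees.
Root 23: left subtree has 4 nodes {21, 29, 5, 26}, right has 2 {38, 13}.
  Root 5: left subtree has 2 nodes {21, 29}, right has 1 {26}.
    Root 29: left subtree has 1 node {21}, right has 0 { }.
  Root 13: left subtree has 1 node {38}, right has 0 { }.

23 5 29 21 26 13 38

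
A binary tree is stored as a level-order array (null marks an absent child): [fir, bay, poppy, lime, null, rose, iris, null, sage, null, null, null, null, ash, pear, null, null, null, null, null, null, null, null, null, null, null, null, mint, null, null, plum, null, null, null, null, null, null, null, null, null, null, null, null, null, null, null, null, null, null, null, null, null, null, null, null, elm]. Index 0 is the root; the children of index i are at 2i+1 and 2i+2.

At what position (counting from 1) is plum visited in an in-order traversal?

12

In-order visits the left subtree, then the node, then the right subtree.
At fir: go left to bay.
  At bay: go left to lime.
    At lime: no left child.
    Visit lime.
    At lime: go right to sage.
      sage is a leaf — visit sage.
  Visit bay.
  At bay: no right child.
Visit fir.
At fir: go right to poppy.
  At poppy: go left to rose.
    rose is a leaf — visit rose.
  Visit poppy.
  At poppy: go right to iris.
    At iris: go left to ash.
      At ash: go left to mint.
        At mint: go left to elm.
          elm is a leaf — visit elm.
        Visit mint.
        At mint: no right child.
      Visit ash.
      At ash: no right child.
    Visit iris.
    At iris: go right to pear.
      At pear: no left child.
      Visit pear.
      At pear: go right to plum.
        plum is a leaf — visit plum.
Full in-order sequence: lime, sage, bay, fir, rose, poppy, elm, mint, ash, iris, pear, plum.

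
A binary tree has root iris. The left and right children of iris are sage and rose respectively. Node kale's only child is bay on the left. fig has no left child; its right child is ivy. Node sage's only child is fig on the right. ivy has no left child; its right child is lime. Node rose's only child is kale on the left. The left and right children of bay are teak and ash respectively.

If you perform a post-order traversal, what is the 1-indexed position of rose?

9

Post-order visits the left subtree, then the right subtree, then the node.
At iris: go left to sage.
  At sage: no left child.
  At sage: go right to fig.
    At fig: no left child.
    At fig: go right to ivy.
      At ivy: no left child.
      At ivy: go right to lime.
        lime is a leaf — visit lime.
      Visit ivy.
    Visit fig.
  Visit sage.
At iris: go right to rose.
  At rose: go left to kale.
    At kale: go left to bay.
      At bay: go left to teak.
        teak is a leaf — visit teak.
      At bay: go right to ash.
        ash is a leaf — visit ash.
      Visit bay.
    At kale: no right child.
    Visit kale.
  At rose: no right child.
  Visit rose.
Visit iris.
Full post-order sequence: lime, ivy, fig, sage, teak, ash, bay, kale, rose, iris.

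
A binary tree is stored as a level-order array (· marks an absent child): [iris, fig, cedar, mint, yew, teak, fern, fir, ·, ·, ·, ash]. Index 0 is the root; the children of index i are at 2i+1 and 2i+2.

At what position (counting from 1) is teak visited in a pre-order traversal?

Pre-order visits the node, then its left subtree, then its right subtree.
Visit iris.
At iris: go left to fig.
  Visit fig.
  At fig: go left to mint.
    Visit mint.
    At mint: go left to fir.
      fir is a leaf — visit fir.
    At mint: no right child.
  At fig: go right to yew.
    yew is a leaf — visit yew.
At iris: go right to cedar.
  Visit cedar.
  At cedar: go left to teak.
    Visit teak.
    At teak: go left to ash.
      ash is a leaf — visit ash.
    At teak: no right child.
  At cedar: go right to fern.
    fern is a leaf — visit fern.
Full pre-order sequence: iris, fig, mint, fir, yew, cedar, teak, ash, fern.

7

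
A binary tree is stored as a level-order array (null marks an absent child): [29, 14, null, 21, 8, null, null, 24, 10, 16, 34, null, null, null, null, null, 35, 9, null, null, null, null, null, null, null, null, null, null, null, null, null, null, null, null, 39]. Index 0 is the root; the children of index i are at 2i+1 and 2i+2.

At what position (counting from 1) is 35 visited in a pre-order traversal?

5

Pre-order visits the node, then its left subtree, then its right subtree.
Visit 29.
At 29: go left to 14.
  Visit 14.
  At 14: go left to 21.
    Visit 21.
    At 21: go left to 24.
      Visit 24.
      At 24: no left child.
      At 24: go right to 35.
        Visit 35.
        At 35: no left child.
        At 35: go right to 39.
          39 is a leaf — visit 39.
    At 21: go right to 10.
      Visit 10.
      At 10: go left to 9.
        9 is a leaf — visit 9.
      At 10: no right child.
  At 14: go right to 8.
    Visit 8.
    At 8: go left to 16.
      16 is a leaf — visit 16.
    At 8: go right to 34.
      34 is a leaf — visit 34.
At 29: no right child.
Full pre-order sequence: 29, 14, 21, 24, 35, 39, 10, 9, 8, 16, 34.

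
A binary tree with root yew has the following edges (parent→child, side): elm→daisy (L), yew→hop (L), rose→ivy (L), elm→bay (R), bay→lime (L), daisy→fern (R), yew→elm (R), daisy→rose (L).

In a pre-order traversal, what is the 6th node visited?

Pre-order visits the node, then its left subtree, then its right subtree.
Visit yew.
At yew: go left to hop.
  hop is a leaf — visit hop.
At yew: go right to elm.
  Visit elm.
  At elm: go left to daisy.
    Visit daisy.
    At daisy: go left to rose.
      Visit rose.
      At rose: go left to ivy.
        ivy is a leaf — visit ivy.
      At rose: no right child.
    At daisy: go right to fern.
      fern is a leaf — visit fern.
  At elm: go right to bay.
    Visit bay.
    At bay: go left to lime.
      lime is a leaf — visit lime.
    At bay: no right child.
Full pre-order sequence: yew, hop, elm, daisy, rose, ivy, fern, bay, lime.

ivy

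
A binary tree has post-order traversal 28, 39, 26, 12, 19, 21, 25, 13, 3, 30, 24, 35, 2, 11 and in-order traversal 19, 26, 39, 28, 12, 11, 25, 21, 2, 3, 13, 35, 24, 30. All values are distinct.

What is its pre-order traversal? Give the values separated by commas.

11, 19, 12, 26, 39, 28, 2, 25, 21, 35, 3, 13, 24, 30

The last element of post-order is the root; it splits in-order into left and right subtrees.
Root 11: left subtree has 5 nodes {19, 26, 39, 28, 12}, right has 8 {25, 21, 2, 3, 13, 35, 24, 30}.
  Root 19: left subtree has 0 nodes { }, right has 4 {26, 39, 28, 12}.
    Root 12: left subtree has 3 nodes {26, 39, 28}, right has 0 { }.
      Root 26: left subtree has 0 nodes { }, right has 2 {39, 28}.
        Root 39: left subtree has 0 nodes { }, right has 1 {28}.
  Root 2: left subtree has 2 nodes {25, 21}, right has 5 {3, 13, 35, 24, 30}.
    Root 25: left subtree has 0 nodes { }, right has 1 {21}.
    Root 35: left subtree has 2 nodes {3, 13}, right has 2 {24, 30}.
      Root 3: left subtree has 0 nodes { }, right has 1 {13}.
      Root 24: left subtree has 0 nodes { }, right has 1 {30}.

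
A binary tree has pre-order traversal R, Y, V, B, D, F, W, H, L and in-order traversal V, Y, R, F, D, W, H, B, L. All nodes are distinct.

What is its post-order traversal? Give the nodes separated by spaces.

V Y F H W D L B R

The first element of pre-order is the root; it splits in-order into left and right subtrees.
Root R: left subtree has 2 nodes {V, Y}, right has 6 {F, D, W, H, B, L}.
  Root Y: left subtree has 1 node {V}, right has 0 { }.
  Root B: left subtree has 4 nodes {F, D, W, H}, right has 1 {L}.
    Root D: left subtree has 1 node {F}, right has 2 {W, H}.
      Root W: left subtree has 0 nodes { }, right has 1 {H}.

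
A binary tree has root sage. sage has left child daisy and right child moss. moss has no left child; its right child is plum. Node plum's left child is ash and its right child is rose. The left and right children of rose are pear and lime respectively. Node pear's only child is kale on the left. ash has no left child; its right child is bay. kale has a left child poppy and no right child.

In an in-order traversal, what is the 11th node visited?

In-order visits the left subtree, then the node, then the right subtree.
At sage: go left to daisy.
  daisy is a leaf — visit daisy.
Visit sage.
At sage: go right to moss.
  At moss: no left child.
  Visit moss.
  At moss: go right to plum.
    At plum: go left to ash.
      At ash: no left child.
      Visit ash.
      At ash: go right to bay.
        bay is a leaf — visit bay.
    Visit plum.
    At plum: go right to rose.
      At rose: go left to pear.
        At pear: go left to kale.
          At kale: go left to poppy.
            poppy is a leaf — visit poppy.
          Visit kale.
          At kale: no right child.
        Visit pear.
        At pear: no right child.
      Visit rose.
      At rose: go right to lime.
        lime is a leaf — visit lime.
Full in-order sequence: daisy, sage, moss, ash, bay, plum, poppy, kale, pear, rose, lime.

lime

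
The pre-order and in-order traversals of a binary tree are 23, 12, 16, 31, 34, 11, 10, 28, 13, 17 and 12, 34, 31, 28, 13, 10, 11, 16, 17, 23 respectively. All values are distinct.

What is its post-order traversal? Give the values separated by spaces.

The first element of pre-order is the root; it splits in-order into left and right subtrees.
Root 23: left subtree has 9 nodes {12, 34, 31, 28, 13, 10, 11, 16, 17}, right has 0 { }.
  Root 12: left subtree has 0 nodes { }, right has 8 {34, 31, 28, 13, 10, 11, 16, 17}.
    Root 16: left subtree has 6 nodes {34, 31, 28, 13, 10, 11}, right has 1 {17}.
      Root 31: left subtree has 1 node {34}, right has 4 {28, 13, 10, 11}.
        Root 11: left subtree has 3 nodes {28, 13, 10}, right has 0 { }.
          Root 10: left subtree has 2 nodes {28, 13}, right has 0 { }.
            Root 28: left subtree has 0 nodes { }, right has 1 {13}.

34 13 28 10 11 31 17 16 12 23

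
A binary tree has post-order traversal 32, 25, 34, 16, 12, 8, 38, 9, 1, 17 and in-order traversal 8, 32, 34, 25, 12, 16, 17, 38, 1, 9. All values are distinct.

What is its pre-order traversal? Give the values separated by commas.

17, 8, 12, 34, 32, 25, 16, 1, 38, 9

The last element of post-order is the root; it splits in-order into left and right subtrees.
Root 17: left subtree has 6 nodes {8, 32, 34, 25, 12, 16}, right has 3 {38, 1, 9}.
  Root 8: left subtree has 0 nodes { }, right has 5 {32, 34, 25, 12, 16}.
    Root 12: left subtree has 3 nodes {32, 34, 25}, right has 1 {16}.
      Root 34: left subtree has 1 node {32}, right has 1 {25}.
  Root 1: left subtree has 1 node {38}, right has 1 {9}.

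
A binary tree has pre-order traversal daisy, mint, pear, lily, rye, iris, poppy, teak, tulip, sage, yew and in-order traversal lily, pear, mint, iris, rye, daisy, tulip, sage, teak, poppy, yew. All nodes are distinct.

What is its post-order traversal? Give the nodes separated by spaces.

The first element of pre-order is the root; it splits in-order into left and right subtrees.
Root daisy: left subtree has 5 nodes {lily, pear, mint, iris, rye}, right has 5 {tulip, sage, teak, poppy, yew}.
  Root mint: left subtree has 2 nodes {lily, pear}, right has 2 {iris, rye}.
    Root pear: left subtree has 1 node {lily}, right has 0 { }.
    Root rye: left subtree has 1 node {iris}, right has 0 { }.
  Root poppy: left subtree has 3 nodes {tulip, sage, teak}, right has 1 {yew}.
    Root teak: left subtree has 2 nodes {tulip, sage}, right has 0 { }.
      Root tulip: left subtree has 0 nodes { }, right has 1 {sage}.

lily pear iris rye mint sage tulip teak yew poppy daisy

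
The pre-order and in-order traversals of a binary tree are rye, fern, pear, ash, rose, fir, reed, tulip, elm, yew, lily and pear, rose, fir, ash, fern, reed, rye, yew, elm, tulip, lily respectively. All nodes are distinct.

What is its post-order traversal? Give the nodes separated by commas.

The first element of pre-order is the root; it splits in-order into left and right subtrees.
Root rye: left subtree has 6 nodes {pear, rose, fir, ash, fern, reed}, right has 4 {yew, elm, tulip, lily}.
  Root fern: left subtree has 4 nodes {pear, rose, fir, ash}, right has 1 {reed}.
    Root pear: left subtree has 0 nodes { }, right has 3 {rose, fir, ash}.
      Root ash: left subtree has 2 nodes {rose, fir}, right has 0 { }.
        Root rose: left subtree has 0 nodes { }, right has 1 {fir}.
  Root tulip: left subtree has 2 nodes {yew, elm}, right has 1 {lily}.
    Root elm: left subtree has 1 node {yew}, right has 0 { }.

fir, rose, ash, pear, reed, fern, yew, elm, lily, tulip, rye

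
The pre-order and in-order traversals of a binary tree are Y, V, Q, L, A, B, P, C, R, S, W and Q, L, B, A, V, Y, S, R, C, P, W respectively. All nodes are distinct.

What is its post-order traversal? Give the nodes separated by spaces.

The first element of pre-order is the root; it splits in-order into left and right subtrees.
Root Y: left subtree has 5 nodes {Q, L, B, A, V}, right has 5 {S, R, C, P, W}.
  Root V: left subtree has 4 nodes {Q, L, B, A}, right has 0 { }.
    Root Q: left subtree has 0 nodes { }, right has 3 {L, B, A}.
      Root L: left subtree has 0 nodes { }, right has 2 {B, A}.
        Root A: left subtree has 1 node {B}, right has 0 { }.
  Root P: left subtree has 3 nodes {S, R, C}, right has 1 {W}.
    Root C: left subtree has 2 nodes {S, R}, right has 0 { }.
      Root R: left subtree has 1 node {S}, right has 0 { }.

B A L Q V S R C W P Y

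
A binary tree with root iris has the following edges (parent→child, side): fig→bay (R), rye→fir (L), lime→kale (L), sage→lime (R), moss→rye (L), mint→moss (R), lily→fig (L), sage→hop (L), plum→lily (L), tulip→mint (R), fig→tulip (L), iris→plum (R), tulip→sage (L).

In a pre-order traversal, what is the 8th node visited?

lime

Pre-order visits the node, then its left subtree, then its right subtree.
Visit iris.
At iris: no left child.
At iris: go right to plum.
  Visit plum.
  At plum: go left to lily.
    Visit lily.
    At lily: go left to fig.
      Visit fig.
      At fig: go left to tulip.
        Visit tulip.
        At tulip: go left to sage.
          Visit sage.
          At sage: go left to hop.
            hop is a leaf — visit hop.
          At sage: go right to lime.
            Visit lime.
            At lime: go left to kale.
              kale is a leaf — visit kale.
            At lime: no right child.
        At tulip: go right to mint.
          Visit mint.
          At mint: no left child.
          At mint: go right to moss.
            Visit moss.
            At moss: go left to rye.
              Visit rye.
              At rye: go left to fir.
                fir is a leaf — visit fir.
              At rye: no right child.
            At moss: no right child.
      At fig: go right to bay.
        bay is a leaf — visit bay.
    At lily: no right child.
  At plum: no right child.
Full pre-order sequence: iris, plum, lily, fig, tulip, sage, hop, lime, kale, mint, moss, rye, fir, bay.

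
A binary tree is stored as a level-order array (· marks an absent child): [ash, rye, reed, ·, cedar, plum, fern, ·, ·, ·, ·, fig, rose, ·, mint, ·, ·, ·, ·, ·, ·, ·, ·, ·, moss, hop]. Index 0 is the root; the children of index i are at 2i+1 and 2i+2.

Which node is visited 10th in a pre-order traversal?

Pre-order visits the node, then its left subtree, then its right subtree.
Visit ash.
At ash: go left to rye.
  Visit rye.
  At rye: no left child.
  At rye: go right to cedar.
    cedar is a leaf — visit cedar.
At ash: go right to reed.
  Visit reed.
  At reed: go left to plum.
    Visit plum.
    At plum: go left to fig.
      Visit fig.
      At fig: no left child.
      At fig: go right to moss.
        moss is a leaf — visit moss.
    At plum: go right to rose.
      Visit rose.
      At rose: go left to hop.
        hop is a leaf — visit hop.
      At rose: no right child.
  At reed: go right to fern.
    Visit fern.
    At fern: no left child.
    At fern: go right to mint.
      mint is a leaf — visit mint.
Full pre-order sequence: ash, rye, cedar, reed, plum, fig, moss, rose, hop, fern, mint.

fern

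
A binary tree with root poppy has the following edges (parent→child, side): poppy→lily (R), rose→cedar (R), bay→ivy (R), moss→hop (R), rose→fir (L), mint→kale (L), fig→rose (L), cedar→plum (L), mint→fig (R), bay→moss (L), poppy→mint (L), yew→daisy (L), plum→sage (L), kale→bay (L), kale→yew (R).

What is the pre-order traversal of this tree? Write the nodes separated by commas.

Pre-order visits the node, then its left subtree, then its right subtree.
Visit poppy.
At poppy: go left to mint.
  Visit mint.
  At mint: go left to kale.
    Visit kale.
    At kale: go left to bay.
      Visit bay.
      At bay: go left to moss.
        Visit moss.
        At moss: no left child.
        At moss: go right to hop.
          hop is a leaf — visit hop.
      At bay: go right to ivy.
        ivy is a leaf — visit ivy.
    At kale: go right to yew.
      Visit yew.
      At yew: go left to daisy.
        daisy is a leaf — visit daisy.
      At yew: no right child.
  At mint: go right to fig.
    Visit fig.
    At fig: go left to rose.
      Visit rose.
      At rose: go left to fir.
        fir is a leaf — visit fir.
      At rose: go right to cedar.
        Visit cedar.
        At cedar: go left to plum.
          Visit plum.
          At plum: go left to sage.
            sage is a leaf — visit sage.
          At plum: no right child.
        At cedar: no right child.
    At fig: no right child.
At poppy: go right to lily.
  lily is a leaf — visit lily.

poppy, mint, kale, bay, moss, hop, ivy, yew, daisy, fig, rose, fir, cedar, plum, sage, lily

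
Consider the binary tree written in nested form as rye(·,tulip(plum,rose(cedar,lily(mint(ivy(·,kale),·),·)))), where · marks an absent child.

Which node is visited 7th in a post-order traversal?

rose

Post-order visits the left subtree, then the right subtree, then the node.
At rye: no left child.
At rye: go right to tulip.
  At tulip: go left to plum.
    plum is a leaf — visit plum.
  At tulip: go right to rose.
    At rose: go left to cedar.
      cedar is a leaf — visit cedar.
    At rose: go right to lily.
      At lily: go left to mint.
        At mint: go left to ivy.
          At ivy: no left child.
          At ivy: go right to kale.
            kale is a leaf — visit kale.
          Visit ivy.
        At mint: no right child.
        Visit mint.
      At lily: no right child.
      Visit lily.
    Visit rose.
  Visit tulip.
Visit rye.
Full post-order sequence: plum, cedar, kale, ivy, mint, lily, rose, tulip, rye.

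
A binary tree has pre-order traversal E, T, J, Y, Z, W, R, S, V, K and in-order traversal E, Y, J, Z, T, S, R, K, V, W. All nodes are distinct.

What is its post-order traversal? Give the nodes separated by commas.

The first element of pre-order is the root; it splits in-order into left and right subtrees.
Root E: left subtree has 0 nodes { }, right has 9 {Y, J, Z, T, S, R, K, V, W}.
  Root T: left subtree has 3 nodes {Y, J, Z}, right has 5 {S, R, K, V, W}.
    Root J: left subtree has 1 node {Y}, right has 1 {Z}.
    Root W: left subtree has 4 nodes {S, R, K, V}, right has 0 { }.
      Root R: left subtree has 1 node {S}, right has 2 {K, V}.
        Root V: left subtree has 1 node {K}, right has 0 { }.

Y, Z, J, S, K, V, R, W, T, E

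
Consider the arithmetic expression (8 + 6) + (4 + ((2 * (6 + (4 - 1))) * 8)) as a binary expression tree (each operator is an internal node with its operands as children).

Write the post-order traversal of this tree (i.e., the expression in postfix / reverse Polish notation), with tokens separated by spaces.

8 6 + 4 2 6 4 1 - + * 8 * + +

Post-order on an expression tree gives postfix notation: for each operator, emit left operand, right operand, then the operator.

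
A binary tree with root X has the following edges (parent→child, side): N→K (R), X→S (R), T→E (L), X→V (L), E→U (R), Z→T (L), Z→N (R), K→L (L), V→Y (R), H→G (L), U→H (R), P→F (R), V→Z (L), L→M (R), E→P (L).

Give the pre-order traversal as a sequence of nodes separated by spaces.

Pre-order visits the node, then its left subtree, then its right subtree.
Visit X.
At X: go left to V.
  Visit V.
  At V: go left to Z.
    Visit Z.
    At Z: go left to T.
      Visit T.
      At T: go left to E.
        Visit E.
        At E: go left to P.
          Visit P.
          At P: no left child.
          At P: go right to F.
            F is a leaf — visit F.
        At E: go right to U.
          Visit U.
          At U: no left child.
          At U: go right to H.
            Visit H.
            At H: go left to G.
              G is a leaf — visit G.
            At H: no right child.
      At T: no right child.
    At Z: go right to N.
      Visit N.
      At N: no left child.
      At N: go right to K.
        Visit K.
        At K: go left to L.
          Visit L.
          At L: no left child.
          At L: go right to M.
            M is a leaf — visit M.
        At K: no right child.
  At V: go right to Y.
    Y is a leaf — visit Y.
At X: go right to S.
  S is a leaf — visit S.

X V Z T E P F U H G N K L M Y S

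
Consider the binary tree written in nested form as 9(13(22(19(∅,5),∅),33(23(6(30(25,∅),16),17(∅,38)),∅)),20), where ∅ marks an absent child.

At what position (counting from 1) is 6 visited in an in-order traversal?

In-order visits the left subtree, then the node, then the right subtree.
At 9: go left to 13.
  At 13: go left to 22.
    At 22: go left to 19.
      At 19: no left child.
      Visit 19.
      At 19: go right to 5.
        5 is a leaf — visit 5.
    Visit 22.
    At 22: no right child.
  Visit 13.
  At 13: go right to 33.
    At 33: go left to 23.
      At 23: go left to 6.
        At 6: go left to 30.
          At 30: go left to 25.
            25 is a leaf — visit 25.
          Visit 30.
          At 30: no right child.
        Visit 6.
        At 6: go right to 16.
          16 is a leaf — visit 16.
      Visit 23.
      At 23: go right to 17.
        At 17: no left child.
        Visit 17.
        At 17: go right to 38.
          38 is a leaf — visit 38.
    Visit 33.
    At 33: no right child.
Visit 9.
At 9: go right to 20.
  20 is a leaf — visit 20.
Full in-order sequence: 19, 5, 22, 13, 25, 30, 6, 16, 23, 17, 38, 33, 9, 20.

7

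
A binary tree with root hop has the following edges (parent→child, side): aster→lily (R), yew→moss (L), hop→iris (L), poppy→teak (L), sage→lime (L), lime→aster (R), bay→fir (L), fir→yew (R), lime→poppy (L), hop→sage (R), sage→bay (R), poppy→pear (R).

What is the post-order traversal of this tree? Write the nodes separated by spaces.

Post-order visits the left subtree, then the right subtree, then the node.
At hop: go left to iris.
  iris is a leaf — visit iris.
At hop: go right to sage.
  At sage: go left to lime.
    At lime: go left to poppy.
      At poppy: go left to teak.
        teak is a leaf — visit teak.
      At poppy: go right to pear.
        pear is a leaf — visit pear.
      Visit poppy.
    At lime: go right to aster.
      At aster: no left child.
      At aster: go right to lily.
        lily is a leaf — visit lily.
      Visit aster.
    Visit lime.
  At sage: go right to bay.
    At bay: go left to fir.
      At fir: no left child.
      At fir: go right to yew.
        At yew: go left to moss.
          moss is a leaf — visit moss.
        At yew: no right child.
        Visit yew.
      Visit fir.
    At bay: no right child.
    Visit bay.
  Visit sage.
Visit hop.

iris teak pear poppy lily aster lime moss yew fir bay sage hop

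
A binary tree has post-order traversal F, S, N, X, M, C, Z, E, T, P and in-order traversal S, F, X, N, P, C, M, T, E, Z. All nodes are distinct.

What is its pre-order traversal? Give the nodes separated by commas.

P, X, S, F, N, T, C, M, E, Z

The last element of post-order is the root; it splits in-order into left and right subtrees.
Root P: left subtree has 4 nodes {S, F, X, N}, right has 5 {C, M, T, E, Z}.
  Root X: left subtree has 2 nodes {S, F}, right has 1 {N}.
    Root S: left subtree has 0 nodes { }, right has 1 {F}.
  Root T: left subtree has 2 nodes {C, M}, right has 2 {E, Z}.
    Root C: left subtree has 0 nodes { }, right has 1 {M}.
    Root E: left subtree has 0 nodes { }, right has 1 {Z}.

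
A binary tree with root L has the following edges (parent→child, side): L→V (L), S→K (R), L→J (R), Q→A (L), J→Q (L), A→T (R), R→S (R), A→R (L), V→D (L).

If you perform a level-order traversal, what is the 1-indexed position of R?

Level-order visits nodes level by level from the root, left to right within each level.
Level 0: L
Level 1: V, J
Level 2: D, Q
Level 3: A
Level 4: R, T
Level 5: S
Level 6: K
Full level-order sequence: L, V, J, D, Q, A, R, T, S, K.

7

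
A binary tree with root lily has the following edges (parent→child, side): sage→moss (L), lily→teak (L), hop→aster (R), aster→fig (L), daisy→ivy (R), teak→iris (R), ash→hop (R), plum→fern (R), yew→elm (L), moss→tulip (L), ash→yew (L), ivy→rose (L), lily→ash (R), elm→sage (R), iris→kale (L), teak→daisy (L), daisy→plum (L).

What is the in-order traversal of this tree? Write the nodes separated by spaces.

In-order visits the left subtree, then the node, then the right subtree.
At lily: go left to teak.
  At teak: go left to daisy.
    At daisy: go left to plum.
      At plum: no left child.
      Visit plum.
      At plum: go right to fern.
        fern is a leaf — visit fern.
    Visit daisy.
    At daisy: go right to ivy.
      At ivy: go left to rose.
        rose is a leaf — visit rose.
      Visit ivy.
      At ivy: no right child.
  Visit teak.
  At teak: go right to iris.
    At iris: go left to kale.
      kale is a leaf — visit kale.
    Visit iris.
    At iris: no right child.
Visit lily.
At lily: go right to ash.
  At ash: go left to yew.
    At yew: go left to elm.
      At elm: no left child.
      Visit elm.
      At elm: go right to sage.
        At sage: go left to moss.
          At moss: go left to tulip.
            tulip is a leaf — visit tulip.
          Visit moss.
          At moss: no right child.
        Visit sage.
        At sage: no right child.
    Visit yew.
    At yew: no right child.
  Visit ash.
  At ash: go right to hop.
    At hop: no left child.
    Visit hop.
    At hop: go right to aster.
      At aster: go left to fig.
        fig is a leaf — visit fig.
      Visit aster.
      At aster: no right child.

plum fern daisy rose ivy teak kale iris lily elm tulip moss sage yew ash hop fig aster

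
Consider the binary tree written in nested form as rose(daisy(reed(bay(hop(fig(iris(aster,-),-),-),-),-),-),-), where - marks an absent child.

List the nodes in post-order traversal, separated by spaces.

Post-order visits the left subtree, then the right subtree, then the node.
At rose: go left to daisy.
  At daisy: go left to reed.
    At reed: go left to bay.
      At bay: go left to hop.
        At hop: go left to fig.
          At fig: go left to iris.
            At iris: go left to aster.
              aster is a leaf — visit aster.
            At iris: no right child.
            Visit iris.
          At fig: no right child.
          Visit fig.
        At hop: no right child.
        Visit hop.
      At bay: no right child.
      Visit bay.
    At reed: no right child.
    Visit reed.
  At daisy: no right child.
  Visit daisy.
At rose: no right child.
Visit rose.

aster iris fig hop bay reed daisy rose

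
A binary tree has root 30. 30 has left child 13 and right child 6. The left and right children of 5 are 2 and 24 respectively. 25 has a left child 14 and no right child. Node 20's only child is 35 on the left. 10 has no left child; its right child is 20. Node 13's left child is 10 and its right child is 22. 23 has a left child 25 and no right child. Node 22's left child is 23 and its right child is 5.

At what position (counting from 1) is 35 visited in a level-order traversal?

Level-order visits nodes level by level from the root, left to right within each level.
Level 0: 30
Level 1: 13, 6
Level 2: 10, 22
Level 3: 20, 23, 5
Level 4: 35, 25, 2, 24
Level 5: 14
Full level-order sequence: 30, 13, 6, 10, 22, 20, 23, 5, 35, 25, 2, 24, 14.

9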